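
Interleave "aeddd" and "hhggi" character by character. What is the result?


Interleaving "aeddd" and "hhggi":
  Position 0: 'a' from first, 'h' from second => "ah"
  Position 1: 'e' from first, 'h' from second => "eh"
  Position 2: 'd' from first, 'g' from second => "dg"
  Position 3: 'd' from first, 'g' from second => "dg"
  Position 4: 'd' from first, 'i' from second => "di"
Result: ahehdgdgdi

ahehdgdgdi


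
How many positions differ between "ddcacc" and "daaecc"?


Comparing "ddcacc" and "daaecc" position by position:
  Position 0: 'd' vs 'd' => same
  Position 1: 'd' vs 'a' => DIFFER
  Position 2: 'c' vs 'a' => DIFFER
  Position 3: 'a' vs 'e' => DIFFER
  Position 4: 'c' vs 'c' => same
  Position 5: 'c' vs 'c' => same
Positions that differ: 3

3


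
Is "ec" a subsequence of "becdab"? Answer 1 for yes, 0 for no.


Check if "ec" is a subsequence of "becdab"
Greedy scan:
  Position 0 ('b'): no match needed
  Position 1 ('e'): matches sub[0] = 'e'
  Position 2 ('c'): matches sub[1] = 'c'
  Position 3 ('d'): no match needed
  Position 4 ('a'): no match needed
  Position 5 ('b'): no match needed
All 2 characters matched => is a subsequence

1


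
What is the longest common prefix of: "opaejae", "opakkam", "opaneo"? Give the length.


Words: opaejae, opakkam, opaneo
  Position 0: all 'o' => match
  Position 1: all 'p' => match
  Position 2: all 'a' => match
  Position 3: ('e', 'k', 'n') => mismatch, stop
LCP = "opa" (length 3)

3


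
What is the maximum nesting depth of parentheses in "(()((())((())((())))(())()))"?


Input: "(()((())((())((())))(())()))"
Tracking depth:
  Position 0 '(': depth becomes 1
  Position 1 '(': depth becomes 2
  Position 2 ')': depth becomes 1
  Position 3 '(': depth becomes 2
  Position 4 '(': depth becomes 3
  Position 5 '(': depth becomes 4
  Position 6 ')': depth becomes 3
  Position 7 ')': depth becomes 2
  Position 8 '(': depth becomes 3
  Position 9 '(': depth becomes 4
  Position 10 '(': depth becomes 5
  Position 11 ')': depth becomes 4
  Position 12 ')': depth becomes 3
  Position 13 '(': depth becomes 4
  Position 14 '(': depth becomes 5
  Position 15 '(': depth becomes 6
  Position 16 ')': depth becomes 5
  Position 17 ')': depth becomes 4
  Position 18 ')': depth becomes 3
  Position 19 ')': depth becomes 2
  Position 20 '(': depth becomes 3
  Position 21 '(': depth becomes 4
  Position 22 ')': depth becomes 3
  Position 23 ')': depth becomes 2
  Position 24 '(': depth becomes 3
  Position 25 ')': depth becomes 2
  Position 26 ')': depth becomes 1
  Position 27 ')': depth becomes 0
Maximum depth reached: 6

6


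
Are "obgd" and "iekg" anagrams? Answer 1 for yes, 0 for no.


Strings: "obgd", "iekg"
Sorted first:  bdgo
Sorted second: egik
Differ at position 0: 'b' vs 'e' => not anagrams

0


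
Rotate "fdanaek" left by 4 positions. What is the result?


Input: "fdanaek", rotate left by 4
First 4 characters: "fdan"
Remaining characters: "aek"
Concatenate remaining + first: "aek" + "fdan" = "aekfdan"

aekfdan


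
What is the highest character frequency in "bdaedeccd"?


Input: bdaedeccd
Character counts:
  'a': 1
  'b': 1
  'c': 2
  'd': 3
  'e': 2
Maximum frequency: 3

3


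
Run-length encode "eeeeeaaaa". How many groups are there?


Input: eeeeeaaaa
Scanning for consecutive runs:
  Group 1: 'e' x 5 (positions 0-4)
  Group 2: 'a' x 4 (positions 5-8)
Total groups: 2

2


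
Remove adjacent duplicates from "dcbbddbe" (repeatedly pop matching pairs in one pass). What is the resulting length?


Input: dcbbddbe
Stack-based adjacent duplicate removal:
  Read 'd': push. Stack: d
  Read 'c': push. Stack: dc
  Read 'b': push. Stack: dcb
  Read 'b': matches stack top 'b' => pop. Stack: dc
  Read 'd': push. Stack: dcd
  Read 'd': matches stack top 'd' => pop. Stack: dc
  Read 'b': push. Stack: dcb
  Read 'e': push. Stack: dcbe
Final stack: "dcbe" (length 4)

4


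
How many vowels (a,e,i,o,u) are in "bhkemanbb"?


Input: bhkemanbb
Checking each character:
  'b' at position 0: consonant
  'h' at position 1: consonant
  'k' at position 2: consonant
  'e' at position 3: vowel (running total: 1)
  'm' at position 4: consonant
  'a' at position 5: vowel (running total: 2)
  'n' at position 6: consonant
  'b' at position 7: consonant
  'b' at position 8: consonant
Total vowels: 2

2


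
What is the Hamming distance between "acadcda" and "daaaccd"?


Comparing "acadcda" and "daaaccd" position by position:
  Position 0: 'a' vs 'd' => differ
  Position 1: 'c' vs 'a' => differ
  Position 2: 'a' vs 'a' => same
  Position 3: 'd' vs 'a' => differ
  Position 4: 'c' vs 'c' => same
  Position 5: 'd' vs 'c' => differ
  Position 6: 'a' vs 'd' => differ
Total differences (Hamming distance): 5

5


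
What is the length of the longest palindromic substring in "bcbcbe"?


Input: "bcbcbe"
Checking substrings for palindromes:
  [0:5] "bcbcb" (len 5) => palindrome
  [0:3] "bcb" (len 3) => palindrome
  [1:4] "cbc" (len 3) => palindrome
  [2:5] "bcb" (len 3) => palindrome
Longest palindromic substring: "bcbcb" with length 5

5


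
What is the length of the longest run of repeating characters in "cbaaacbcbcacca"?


Input: "cbaaacbcbcacca"
Scanning for longest run:
  Position 1 ('b'): new char, reset run to 1
  Position 2 ('a'): new char, reset run to 1
  Position 3 ('a'): continues run of 'a', length=2
  Position 4 ('a'): continues run of 'a', length=3
  Position 5 ('c'): new char, reset run to 1
  Position 6 ('b'): new char, reset run to 1
  Position 7 ('c'): new char, reset run to 1
  Position 8 ('b'): new char, reset run to 1
  Position 9 ('c'): new char, reset run to 1
  Position 10 ('a'): new char, reset run to 1
  Position 11 ('c'): new char, reset run to 1
  Position 12 ('c'): continues run of 'c', length=2
  Position 13 ('a'): new char, reset run to 1
Longest run: 'a' with length 3

3


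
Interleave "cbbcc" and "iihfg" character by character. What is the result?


Interleaving "cbbcc" and "iihfg":
  Position 0: 'c' from first, 'i' from second => "ci"
  Position 1: 'b' from first, 'i' from second => "bi"
  Position 2: 'b' from first, 'h' from second => "bh"
  Position 3: 'c' from first, 'f' from second => "cf"
  Position 4: 'c' from first, 'g' from second => "cg"
Result: cibibhcfcg

cibibhcfcg


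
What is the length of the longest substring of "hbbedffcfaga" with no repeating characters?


Input: "hbbedffcfaga"
Sliding window (track last position of each char):
  Position 0 ('h'): window [0,0] length 1 -- new best
  Position 1 ('b'): window [0,1] length 2 -- new best
  Position 2 ('b'): repeat (last at 1), move window start to 2
  Position 2 ('b'): window [2,2] length 1
  Position 3 ('e'): window [2,3] length 2
  Position 4 ('d'): window [2,4] length 3 -- new best
  Position 5 ('f'): window [2,5] length 4 -- new best
  Position 6 ('f'): repeat (last at 5), move window start to 6
  Position 6 ('f'): window [6,6] length 1
  Position 7 ('c'): window [6,7] length 2
  Position 8 ('f'): repeat (last at 6), move window start to 7
  Position 8 ('f'): window [7,8] length 2
  Position 9 ('a'): window [7,9] length 3
  Position 10 ('g'): window [7,10] length 4
  Position 11 ('a'): repeat (last at 9), move window start to 10
  Position 11 ('a'): window [10,11] length 2
Longest substring with no repeats: "bedf" with length 4

4


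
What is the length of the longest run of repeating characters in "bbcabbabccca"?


Input: "bbcabbabccca"
Scanning for longest run:
  Position 1 ('b'): continues run of 'b', length=2
  Position 2 ('c'): new char, reset run to 1
  Position 3 ('a'): new char, reset run to 1
  Position 4 ('b'): new char, reset run to 1
  Position 5 ('b'): continues run of 'b', length=2
  Position 6 ('a'): new char, reset run to 1
  Position 7 ('b'): new char, reset run to 1
  Position 8 ('c'): new char, reset run to 1
  Position 9 ('c'): continues run of 'c', length=2
  Position 10 ('c'): continues run of 'c', length=3
  Position 11 ('a'): new char, reset run to 1
Longest run: 'c' with length 3

3


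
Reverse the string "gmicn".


Input: gmicn
Reading characters right to left:
  Position 4: 'n'
  Position 3: 'c'
  Position 2: 'i'
  Position 1: 'm'
  Position 0: 'g'
Reversed: ncimg

ncimg


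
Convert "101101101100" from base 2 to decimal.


Input: "101101101100" in base 2
Positional expansion:
  Digit '1' (value 1) x 2^11 = 2048
  Digit '0' (value 0) x 2^10 = 0
  Digit '1' (value 1) x 2^9 = 512
  Digit '1' (value 1) x 2^8 = 256
  Digit '0' (value 0) x 2^7 = 0
  Digit '1' (value 1) x 2^6 = 64
  Digit '1' (value 1) x 2^5 = 32
  Digit '0' (value 0) x 2^4 = 0
  Digit '1' (value 1) x 2^3 = 8
  Digit '1' (value 1) x 2^2 = 4
  Digit '0' (value 0) x 2^1 = 0
  Digit '0' (value 0) x 2^0 = 0
Sum = 2924

2924


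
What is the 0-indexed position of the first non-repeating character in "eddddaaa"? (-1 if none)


Input: eddddaaa
Character frequencies:
  'a': 3
  'd': 4
  'e': 1
Scanning left to right for freq == 1:
  Position 0 ('e'): unique! => answer = 0

0


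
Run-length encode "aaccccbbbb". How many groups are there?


Input: aaccccbbbb
Scanning for consecutive runs:
  Group 1: 'a' x 2 (positions 0-1)
  Group 2: 'c' x 4 (positions 2-5)
  Group 3: 'b' x 4 (positions 6-9)
Total groups: 3

3


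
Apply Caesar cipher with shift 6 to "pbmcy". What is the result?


Caesar cipher: shift "pbmcy" by 6
  'p' (pos 15) + 6 = pos 21 = 'v'
  'b' (pos 1) + 6 = pos 7 = 'h'
  'm' (pos 12) + 6 = pos 18 = 's'
  'c' (pos 2) + 6 = pos 8 = 'i'
  'y' (pos 24) + 6 = pos 4 = 'e'
Result: vhsie

vhsie


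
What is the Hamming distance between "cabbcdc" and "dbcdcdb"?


Comparing "cabbcdc" and "dbcdcdb" position by position:
  Position 0: 'c' vs 'd' => differ
  Position 1: 'a' vs 'b' => differ
  Position 2: 'b' vs 'c' => differ
  Position 3: 'b' vs 'd' => differ
  Position 4: 'c' vs 'c' => same
  Position 5: 'd' vs 'd' => same
  Position 6: 'c' vs 'b' => differ
Total differences (Hamming distance): 5

5


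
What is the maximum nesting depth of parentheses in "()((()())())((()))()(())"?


Input: "()((()())())((()))()(())"
Tracking depth:
  Position 0 '(': depth becomes 1
  Position 1 ')': depth becomes 0
  Position 2 '(': depth becomes 1
  Position 3 '(': depth becomes 2
  Position 4 '(': depth becomes 3
  Position 5 ')': depth becomes 2
  Position 6 '(': depth becomes 3
  Position 7 ')': depth becomes 2
  Position 8 ')': depth becomes 1
  Position 9 '(': depth becomes 2
  Position 10 ')': depth becomes 1
  Position 11 ')': depth becomes 0
  Position 12 '(': depth becomes 1
  Position 13 '(': depth becomes 2
  Position 14 '(': depth becomes 3
  Position 15 ')': depth becomes 2
  Position 16 ')': depth becomes 1
  Position 17 ')': depth becomes 0
  Position 18 '(': depth becomes 1
  Position 19 ')': depth becomes 0
  Position 20 '(': depth becomes 1
  Position 21 '(': depth becomes 2
  Position 22 ')': depth becomes 1
  Position 23 ')': depth becomes 0
Maximum depth reached: 3

3


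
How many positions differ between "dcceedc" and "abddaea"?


Comparing "dcceedc" and "abddaea" position by position:
  Position 0: 'd' vs 'a' => DIFFER
  Position 1: 'c' vs 'b' => DIFFER
  Position 2: 'c' vs 'd' => DIFFER
  Position 3: 'e' vs 'd' => DIFFER
  Position 4: 'e' vs 'a' => DIFFER
  Position 5: 'd' vs 'e' => DIFFER
  Position 6: 'c' vs 'a' => DIFFER
Positions that differ: 7

7


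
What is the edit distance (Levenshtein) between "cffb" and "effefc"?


Computing edit distance: "cffb" -> "effefc"
DP table:
           e    f    f    e    f    c
      0    1    2    3    4    5    6
  c   1    1    2    3    4    5    5
  f   2    2    1    2    3    4    5
  f   3    3    2    1    2    3    4
  b   4    4    3    2    2    3    4
Edit distance = dp[4][6] = 4

4


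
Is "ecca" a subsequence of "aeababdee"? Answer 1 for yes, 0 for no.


Check if "ecca" is a subsequence of "aeababdee"
Greedy scan:
  Position 0 ('a'): no match needed
  Position 1 ('e'): matches sub[0] = 'e'
  Position 2 ('a'): no match needed
  Position 3 ('b'): no match needed
  Position 4 ('a'): no match needed
  Position 5 ('b'): no match needed
  Position 6 ('d'): no match needed
  Position 7 ('e'): no match needed
  Position 8 ('e'): no match needed
Only matched 1/4 characters => not a subsequence

0


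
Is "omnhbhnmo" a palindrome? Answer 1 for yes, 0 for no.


Input: omnhbhnmo
Reversed: omnhbhnmo
  Compare pos 0 ('o') with pos 8 ('o'): match
  Compare pos 1 ('m') with pos 7 ('m'): match
  Compare pos 2 ('n') with pos 6 ('n'): match
  Compare pos 3 ('h') with pos 5 ('h'): match
Result: palindrome

1


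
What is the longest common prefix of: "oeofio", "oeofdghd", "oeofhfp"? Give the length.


Words: oeofio, oeofdghd, oeofhfp
  Position 0: all 'o' => match
  Position 1: all 'e' => match
  Position 2: all 'o' => match
  Position 3: all 'f' => match
  Position 4: ('i', 'd', 'h') => mismatch, stop
LCP = "oeof" (length 4)

4


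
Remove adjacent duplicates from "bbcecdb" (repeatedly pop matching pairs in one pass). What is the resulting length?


Input: bbcecdb
Stack-based adjacent duplicate removal:
  Read 'b': push. Stack: b
  Read 'b': matches stack top 'b' => pop. Stack: (empty)
  Read 'c': push. Stack: c
  Read 'e': push. Stack: ce
  Read 'c': push. Stack: cec
  Read 'd': push. Stack: cecd
  Read 'b': push. Stack: cecdb
Final stack: "cecdb" (length 5)

5


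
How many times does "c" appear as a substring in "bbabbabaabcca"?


Searching for "c" in "bbabbabaabcca"
Scanning each position:
  Position 0: "b" => no
  Position 1: "b" => no
  Position 2: "a" => no
  Position 3: "b" => no
  Position 4: "b" => no
  Position 5: "a" => no
  Position 6: "b" => no
  Position 7: "a" => no
  Position 8: "a" => no
  Position 9: "b" => no
  Position 10: "c" => MATCH
  Position 11: "c" => MATCH
  Position 12: "a" => no
Total occurrences: 2

2


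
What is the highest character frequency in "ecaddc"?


Input: ecaddc
Character counts:
  'a': 1
  'c': 2
  'd': 2
  'e': 1
Maximum frequency: 2

2


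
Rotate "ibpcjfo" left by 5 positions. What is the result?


Input: "ibpcjfo", rotate left by 5
First 5 characters: "ibpcj"
Remaining characters: "fo"
Concatenate remaining + first: "fo" + "ibpcj" = "foibpcj"

foibpcj


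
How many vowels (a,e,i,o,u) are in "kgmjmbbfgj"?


Input: kgmjmbbfgj
Checking each character:
  'k' at position 0: consonant
  'g' at position 1: consonant
  'm' at position 2: consonant
  'j' at position 3: consonant
  'm' at position 4: consonant
  'b' at position 5: consonant
  'b' at position 6: consonant
  'f' at position 7: consonant
  'g' at position 8: consonant
  'j' at position 9: consonant
Total vowels: 0

0


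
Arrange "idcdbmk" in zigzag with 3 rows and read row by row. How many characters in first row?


Zigzag "idcdbmk" into 3 rows:
Placing characters:
  'i' => row 0
  'd' => row 1
  'c' => row 2
  'd' => row 1
  'b' => row 0
  'm' => row 1
  'k' => row 2
Rows:
  Row 0: "ib"
  Row 1: "ddm"
  Row 2: "ck"
First row length: 2

2


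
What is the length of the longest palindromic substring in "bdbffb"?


Input: "bdbffb"
Checking substrings for palindromes:
  [2:6] "bffb" (len 4) => palindrome
  [0:3] "bdb" (len 3) => palindrome
  [3:5] "ff" (len 2) => palindrome
Longest palindromic substring: "bffb" with length 4

4


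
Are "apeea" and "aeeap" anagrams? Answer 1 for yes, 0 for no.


Strings: "apeea", "aeeap"
Sorted first:  aaeep
Sorted second: aaeep
Sorted forms match => anagrams

1


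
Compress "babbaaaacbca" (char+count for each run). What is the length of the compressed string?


Input: babbaaaacbca
Runs:
  'b' x 1 => "b1"
  'a' x 1 => "a1"
  'b' x 2 => "b2"
  'a' x 4 => "a4"
  'c' x 1 => "c1"
  'b' x 1 => "b1"
  'c' x 1 => "c1"
  'a' x 1 => "a1"
Compressed: "b1a1b2a4c1b1c1a1"
Compressed length: 16

16


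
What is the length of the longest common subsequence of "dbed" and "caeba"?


LCS of "dbed" and "caeba"
DP table:
           c    a    e    b    a
      0    0    0    0    0    0
  d   0    0    0    0    0    0
  b   0    0    0    0    1    1
  e   0    0    0    1    1    1
  d   0    0    0    1    1    1
LCS length = dp[4][5] = 1

1


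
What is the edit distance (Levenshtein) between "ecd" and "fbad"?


Computing edit distance: "ecd" -> "fbad"
DP table:
           f    b    a    d
      0    1    2    3    4
  e   1    1    2    3    4
  c   2    2    2    3    4
  d   3    3    3    3    3
Edit distance = dp[3][4] = 3

3


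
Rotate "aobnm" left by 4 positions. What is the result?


Input: "aobnm", rotate left by 4
First 4 characters: "aobn"
Remaining characters: "m"
Concatenate remaining + first: "m" + "aobn" = "maobn"

maobn


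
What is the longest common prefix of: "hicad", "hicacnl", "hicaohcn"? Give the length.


Words: hicad, hicacnl, hicaohcn
  Position 0: all 'h' => match
  Position 1: all 'i' => match
  Position 2: all 'c' => match
  Position 3: all 'a' => match
  Position 4: ('d', 'c', 'o') => mismatch, stop
LCP = "hica" (length 4)

4


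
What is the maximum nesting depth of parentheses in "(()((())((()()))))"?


Input: "(()((())((()()))))"
Tracking depth:
  Position 0 '(': depth becomes 1
  Position 1 '(': depth becomes 2
  Position 2 ')': depth becomes 1
  Position 3 '(': depth becomes 2
  Position 4 '(': depth becomes 3
  Position 5 '(': depth becomes 4
  Position 6 ')': depth becomes 3
  Position 7 ')': depth becomes 2
  Position 8 '(': depth becomes 3
  Position 9 '(': depth becomes 4
  Position 10 '(': depth becomes 5
  Position 11 ')': depth becomes 4
  Position 12 '(': depth becomes 5
  Position 13 ')': depth becomes 4
  Position 14 ')': depth becomes 3
  Position 15 ')': depth becomes 2
  Position 16 ')': depth becomes 1
  Position 17 ')': depth becomes 0
Maximum depth reached: 5

5


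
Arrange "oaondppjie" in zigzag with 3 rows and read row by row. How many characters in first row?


Zigzag "oaondppjie" into 3 rows:
Placing characters:
  'o' => row 0
  'a' => row 1
  'o' => row 2
  'n' => row 1
  'd' => row 0
  'p' => row 1
  'p' => row 2
  'j' => row 1
  'i' => row 0
  'e' => row 1
Rows:
  Row 0: "odi"
  Row 1: "anpje"
  Row 2: "op"
First row length: 3

3


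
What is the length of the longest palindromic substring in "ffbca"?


Input: "ffbca"
Checking substrings for palindromes:
  [0:2] "ff" (len 2) => palindrome
Longest palindromic substring: "ff" with length 2

2


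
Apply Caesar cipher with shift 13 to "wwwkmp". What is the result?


Caesar cipher: shift "wwwkmp" by 13
  'w' (pos 22) + 13 = pos 9 = 'j'
  'w' (pos 22) + 13 = pos 9 = 'j'
  'w' (pos 22) + 13 = pos 9 = 'j'
  'k' (pos 10) + 13 = pos 23 = 'x'
  'm' (pos 12) + 13 = pos 25 = 'z'
  'p' (pos 15) + 13 = pos 2 = 'c'
Result: jjjxzc

jjjxzc


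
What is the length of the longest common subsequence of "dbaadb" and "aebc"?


LCS of "dbaadb" and "aebc"
DP table:
           a    e    b    c
      0    0    0    0    0
  d   0    0    0    0    0
  b   0    0    0    1    1
  a   0    1    1    1    1
  a   0    1    1    1    1
  d   0    1    1    1    1
  b   0    1    1    2    2
LCS length = dp[6][4] = 2

2


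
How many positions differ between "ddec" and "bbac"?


Comparing "ddec" and "bbac" position by position:
  Position 0: 'd' vs 'b' => DIFFER
  Position 1: 'd' vs 'b' => DIFFER
  Position 2: 'e' vs 'a' => DIFFER
  Position 3: 'c' vs 'c' => same
Positions that differ: 3

3


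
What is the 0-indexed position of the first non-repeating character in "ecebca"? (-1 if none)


Input: ecebca
Character frequencies:
  'a': 1
  'b': 1
  'c': 2
  'e': 2
Scanning left to right for freq == 1:
  Position 0 ('e'): freq=2, skip
  Position 1 ('c'): freq=2, skip
  Position 2 ('e'): freq=2, skip
  Position 3 ('b'): unique! => answer = 3

3


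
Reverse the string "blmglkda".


Input: blmglkda
Reading characters right to left:
  Position 7: 'a'
  Position 6: 'd'
  Position 5: 'k'
  Position 4: 'l'
  Position 3: 'g'
  Position 2: 'm'
  Position 1: 'l'
  Position 0: 'b'
Reversed: adklgmlb

adklgmlb


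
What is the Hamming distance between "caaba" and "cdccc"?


Comparing "caaba" and "cdccc" position by position:
  Position 0: 'c' vs 'c' => same
  Position 1: 'a' vs 'd' => differ
  Position 2: 'a' vs 'c' => differ
  Position 3: 'b' vs 'c' => differ
  Position 4: 'a' vs 'c' => differ
Total differences (Hamming distance): 4

4


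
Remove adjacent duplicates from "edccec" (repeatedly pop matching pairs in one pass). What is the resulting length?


Input: edccec
Stack-based adjacent duplicate removal:
  Read 'e': push. Stack: e
  Read 'd': push. Stack: ed
  Read 'c': push. Stack: edc
  Read 'c': matches stack top 'c' => pop. Stack: ed
  Read 'e': push. Stack: ede
  Read 'c': push. Stack: edec
Final stack: "edec" (length 4)

4


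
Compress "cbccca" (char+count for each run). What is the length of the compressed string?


Input: cbccca
Runs:
  'c' x 1 => "c1"
  'b' x 1 => "b1"
  'c' x 3 => "c3"
  'a' x 1 => "a1"
Compressed: "c1b1c3a1"
Compressed length: 8

8


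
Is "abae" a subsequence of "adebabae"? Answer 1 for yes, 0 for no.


Check if "abae" is a subsequence of "adebabae"
Greedy scan:
  Position 0 ('a'): matches sub[0] = 'a'
  Position 1 ('d'): no match needed
  Position 2 ('e'): no match needed
  Position 3 ('b'): matches sub[1] = 'b'
  Position 4 ('a'): matches sub[2] = 'a'
  Position 5 ('b'): no match needed
  Position 6 ('a'): no match needed
  Position 7 ('e'): matches sub[3] = 'e'
All 4 characters matched => is a subsequence

1


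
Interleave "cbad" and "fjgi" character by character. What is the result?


Interleaving "cbad" and "fjgi":
  Position 0: 'c' from first, 'f' from second => "cf"
  Position 1: 'b' from first, 'j' from second => "bj"
  Position 2: 'a' from first, 'g' from second => "ag"
  Position 3: 'd' from first, 'i' from second => "di"
Result: cfbjagdi

cfbjagdi


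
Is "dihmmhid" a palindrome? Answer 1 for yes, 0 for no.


Input: dihmmhid
Reversed: dihmmhid
  Compare pos 0 ('d') with pos 7 ('d'): match
  Compare pos 1 ('i') with pos 6 ('i'): match
  Compare pos 2 ('h') with pos 5 ('h'): match
  Compare pos 3 ('m') with pos 4 ('m'): match
Result: palindrome

1


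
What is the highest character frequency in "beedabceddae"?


Input: beedabceddae
Character counts:
  'a': 2
  'b': 2
  'c': 1
  'd': 3
  'e': 4
Maximum frequency: 4

4


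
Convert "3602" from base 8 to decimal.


Input: "3602" in base 8
Positional expansion:
  Digit '3' (value 3) x 8^3 = 1536
  Digit '6' (value 6) x 8^2 = 384
  Digit '0' (value 0) x 8^1 = 0
  Digit '2' (value 2) x 8^0 = 2
Sum = 1922

1922


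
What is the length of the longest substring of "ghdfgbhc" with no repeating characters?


Input: "ghdfgbhc"
Sliding window (track last position of each char):
  Position 0 ('g'): window [0,0] length 1 -- new best
  Position 1 ('h'): window [0,1] length 2 -- new best
  Position 2 ('d'): window [0,2] length 3 -- new best
  Position 3 ('f'): window [0,3] length 4 -- new best
  Position 4 ('g'): repeat (last at 0), move window start to 1
  Position 4 ('g'): window [1,4] length 4
  Position 5 ('b'): window [1,5] length 5 -- new best
  Position 6 ('h'): repeat (last at 1), move window start to 2
  Position 6 ('h'): window [2,6] length 5
  Position 7 ('c'): window [2,7] length 6 -- new best
Longest substring with no repeats: "dfgbhc" with length 6

6


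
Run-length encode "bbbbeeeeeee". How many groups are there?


Input: bbbbeeeeeee
Scanning for consecutive runs:
  Group 1: 'b' x 4 (positions 0-3)
  Group 2: 'e' x 7 (positions 4-10)
Total groups: 2

2


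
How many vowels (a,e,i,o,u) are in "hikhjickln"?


Input: hikhjickln
Checking each character:
  'h' at position 0: consonant
  'i' at position 1: vowel (running total: 1)
  'k' at position 2: consonant
  'h' at position 3: consonant
  'j' at position 4: consonant
  'i' at position 5: vowel (running total: 2)
  'c' at position 6: consonant
  'k' at position 7: consonant
  'l' at position 8: consonant
  'n' at position 9: consonant
Total vowels: 2

2


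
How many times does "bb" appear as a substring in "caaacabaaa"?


Searching for "bb" in "caaacabaaa"
Scanning each position:
  Position 0: "ca" => no
  Position 1: "aa" => no
  Position 2: "aa" => no
  Position 3: "ac" => no
  Position 4: "ca" => no
  Position 5: "ab" => no
  Position 6: "ba" => no
  Position 7: "aa" => no
  Position 8: "aa" => no
Total occurrences: 0

0


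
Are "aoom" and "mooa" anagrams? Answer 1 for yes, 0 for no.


Strings: "aoom", "mooa"
Sorted first:  amoo
Sorted second: amoo
Sorted forms match => anagrams

1


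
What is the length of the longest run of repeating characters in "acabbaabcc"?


Input: "acabbaabcc"
Scanning for longest run:
  Position 1 ('c'): new char, reset run to 1
  Position 2 ('a'): new char, reset run to 1
  Position 3 ('b'): new char, reset run to 1
  Position 4 ('b'): continues run of 'b', length=2
  Position 5 ('a'): new char, reset run to 1
  Position 6 ('a'): continues run of 'a', length=2
  Position 7 ('b'): new char, reset run to 1
  Position 8 ('c'): new char, reset run to 1
  Position 9 ('c'): continues run of 'c', length=2
Longest run: 'b' with length 2

2


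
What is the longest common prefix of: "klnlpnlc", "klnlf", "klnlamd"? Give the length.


Words: klnlpnlc, klnlf, klnlamd
  Position 0: all 'k' => match
  Position 1: all 'l' => match
  Position 2: all 'n' => match
  Position 3: all 'l' => match
  Position 4: ('p', 'f', 'a') => mismatch, stop
LCP = "klnl" (length 4)

4


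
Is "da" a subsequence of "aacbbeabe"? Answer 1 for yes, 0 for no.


Check if "da" is a subsequence of "aacbbeabe"
Greedy scan:
  Position 0 ('a'): no match needed
  Position 1 ('a'): no match needed
  Position 2 ('c'): no match needed
  Position 3 ('b'): no match needed
  Position 4 ('b'): no match needed
  Position 5 ('e'): no match needed
  Position 6 ('a'): no match needed
  Position 7 ('b'): no match needed
  Position 8 ('e'): no match needed
Only matched 0/2 characters => not a subsequence

0


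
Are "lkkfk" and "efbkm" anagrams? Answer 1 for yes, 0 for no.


Strings: "lkkfk", "efbkm"
Sorted first:  fkkkl
Sorted second: befkm
Differ at position 0: 'f' vs 'b' => not anagrams

0


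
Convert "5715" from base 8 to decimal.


Input: "5715" in base 8
Positional expansion:
  Digit '5' (value 5) x 8^3 = 2560
  Digit '7' (value 7) x 8^2 = 448
  Digit '1' (value 1) x 8^1 = 8
  Digit '5' (value 5) x 8^0 = 5
Sum = 3021

3021


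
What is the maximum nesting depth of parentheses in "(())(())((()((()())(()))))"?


Input: "(())(())((()((()())(()))))"
Tracking depth:
  Position 0 '(': depth becomes 1
  Position 1 '(': depth becomes 2
  Position 2 ')': depth becomes 1
  Position 3 ')': depth becomes 0
  Position 4 '(': depth becomes 1
  Position 5 '(': depth becomes 2
  Position 6 ')': depth becomes 1
  Position 7 ')': depth becomes 0
  Position 8 '(': depth becomes 1
  Position 9 '(': depth becomes 2
  Position 10 '(': depth becomes 3
  Position 11 ')': depth becomes 2
  Position 12 '(': depth becomes 3
  Position 13 '(': depth becomes 4
  Position 14 '(': depth becomes 5
  Position 15 ')': depth becomes 4
  Position 16 '(': depth becomes 5
  Position 17 ')': depth becomes 4
  Position 18 ')': depth becomes 3
  Position 19 '(': depth becomes 4
  Position 20 '(': depth becomes 5
  Position 21 ')': depth becomes 4
  Position 22 ')': depth becomes 3
  Position 23 ')': depth becomes 2
  Position 24 ')': depth becomes 1
  Position 25 ')': depth becomes 0
Maximum depth reached: 5

5


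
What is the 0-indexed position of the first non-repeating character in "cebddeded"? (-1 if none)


Input: cebddeded
Character frequencies:
  'b': 1
  'c': 1
  'd': 4
  'e': 3
Scanning left to right for freq == 1:
  Position 0 ('c'): unique! => answer = 0

0


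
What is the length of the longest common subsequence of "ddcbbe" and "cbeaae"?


LCS of "ddcbbe" and "cbeaae"
DP table:
           c    b    e    a    a    e
      0    0    0    0    0    0    0
  d   0    0    0    0    0    0    0
  d   0    0    0    0    0    0    0
  c   0    1    1    1    1    1    1
  b   0    1    2    2    2    2    2
  b   0    1    2    2    2    2    2
  e   0    1    2    3    3    3    3
LCS length = dp[6][6] = 3

3


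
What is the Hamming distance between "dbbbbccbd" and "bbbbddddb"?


Comparing "dbbbbccbd" and "bbbbddddb" position by position:
  Position 0: 'd' vs 'b' => differ
  Position 1: 'b' vs 'b' => same
  Position 2: 'b' vs 'b' => same
  Position 3: 'b' vs 'b' => same
  Position 4: 'b' vs 'd' => differ
  Position 5: 'c' vs 'd' => differ
  Position 6: 'c' vs 'd' => differ
  Position 7: 'b' vs 'd' => differ
  Position 8: 'd' vs 'b' => differ
Total differences (Hamming distance): 6

6


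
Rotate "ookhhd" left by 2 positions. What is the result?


Input: "ookhhd", rotate left by 2
First 2 characters: "oo"
Remaining characters: "khhd"
Concatenate remaining + first: "khhd" + "oo" = "khhdoo"

khhdoo


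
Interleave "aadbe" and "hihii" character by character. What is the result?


Interleaving "aadbe" and "hihii":
  Position 0: 'a' from first, 'h' from second => "ah"
  Position 1: 'a' from first, 'i' from second => "ai"
  Position 2: 'd' from first, 'h' from second => "dh"
  Position 3: 'b' from first, 'i' from second => "bi"
  Position 4: 'e' from first, 'i' from second => "ei"
Result: ahaidhbiei

ahaidhbiei


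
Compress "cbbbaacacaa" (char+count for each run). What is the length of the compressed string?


Input: cbbbaacacaa
Runs:
  'c' x 1 => "c1"
  'b' x 3 => "b3"
  'a' x 2 => "a2"
  'c' x 1 => "c1"
  'a' x 1 => "a1"
  'c' x 1 => "c1"
  'a' x 2 => "a2"
Compressed: "c1b3a2c1a1c1a2"
Compressed length: 14

14


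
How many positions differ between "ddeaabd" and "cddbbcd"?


Comparing "ddeaabd" and "cddbbcd" position by position:
  Position 0: 'd' vs 'c' => DIFFER
  Position 1: 'd' vs 'd' => same
  Position 2: 'e' vs 'd' => DIFFER
  Position 3: 'a' vs 'b' => DIFFER
  Position 4: 'a' vs 'b' => DIFFER
  Position 5: 'b' vs 'c' => DIFFER
  Position 6: 'd' vs 'd' => same
Positions that differ: 5

5


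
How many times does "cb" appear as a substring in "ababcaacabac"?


Searching for "cb" in "ababcaacabac"
Scanning each position:
  Position 0: "ab" => no
  Position 1: "ba" => no
  Position 2: "ab" => no
  Position 3: "bc" => no
  Position 4: "ca" => no
  Position 5: "aa" => no
  Position 6: "ac" => no
  Position 7: "ca" => no
  Position 8: "ab" => no
  Position 9: "ba" => no
  Position 10: "ac" => no
Total occurrences: 0

0


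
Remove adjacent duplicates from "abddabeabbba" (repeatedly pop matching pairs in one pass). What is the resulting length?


Input: abddabeabbba
Stack-based adjacent duplicate removal:
  Read 'a': push. Stack: a
  Read 'b': push. Stack: ab
  Read 'd': push. Stack: abd
  Read 'd': matches stack top 'd' => pop. Stack: ab
  Read 'a': push. Stack: aba
  Read 'b': push. Stack: abab
  Read 'e': push. Stack: ababe
  Read 'a': push. Stack: ababea
  Read 'b': push. Stack: ababeab
  Read 'b': matches stack top 'b' => pop. Stack: ababea
  Read 'b': push. Stack: ababeab
  Read 'a': push. Stack: ababeaba
Final stack: "ababeaba" (length 8)

8


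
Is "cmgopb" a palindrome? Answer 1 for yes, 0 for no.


Input: cmgopb
Reversed: bpogmc
  Compare pos 0 ('c') with pos 5 ('b'): MISMATCH
  Compare pos 1 ('m') with pos 4 ('p'): MISMATCH
  Compare pos 2 ('g') with pos 3 ('o'): MISMATCH
Result: not a palindrome

0


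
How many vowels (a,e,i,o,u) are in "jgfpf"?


Input: jgfpf
Checking each character:
  'j' at position 0: consonant
  'g' at position 1: consonant
  'f' at position 2: consonant
  'p' at position 3: consonant
  'f' at position 4: consonant
Total vowels: 0

0


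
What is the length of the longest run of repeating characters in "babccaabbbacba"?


Input: "babccaabbbacba"
Scanning for longest run:
  Position 1 ('a'): new char, reset run to 1
  Position 2 ('b'): new char, reset run to 1
  Position 3 ('c'): new char, reset run to 1
  Position 4 ('c'): continues run of 'c', length=2
  Position 5 ('a'): new char, reset run to 1
  Position 6 ('a'): continues run of 'a', length=2
  Position 7 ('b'): new char, reset run to 1
  Position 8 ('b'): continues run of 'b', length=2
  Position 9 ('b'): continues run of 'b', length=3
  Position 10 ('a'): new char, reset run to 1
  Position 11 ('c'): new char, reset run to 1
  Position 12 ('b'): new char, reset run to 1
  Position 13 ('a'): new char, reset run to 1
Longest run: 'b' with length 3

3


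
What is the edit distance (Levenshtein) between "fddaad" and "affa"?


Computing edit distance: "fddaad" -> "affa"
DP table:
           a    f    f    a
      0    1    2    3    4
  f   1    1    1    2    3
  d   2    2    2    2    3
  d   3    3    3    3    3
  a   4    3    4    4    3
  a   5    4    4    5    4
  d   6    5    5    5    5
Edit distance = dp[6][4] = 5

5


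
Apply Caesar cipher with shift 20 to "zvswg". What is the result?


Caesar cipher: shift "zvswg" by 20
  'z' (pos 25) + 20 = pos 19 = 't'
  'v' (pos 21) + 20 = pos 15 = 'p'
  's' (pos 18) + 20 = pos 12 = 'm'
  'w' (pos 22) + 20 = pos 16 = 'q'
  'g' (pos 6) + 20 = pos 0 = 'a'
Result: tpmqa

tpmqa


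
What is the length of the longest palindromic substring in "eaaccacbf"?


Input: "eaaccacbf"
Checking substrings for palindromes:
  [2:6] "acca" (len 4) => palindrome
  [4:7] "cac" (len 3) => palindrome
  [1:3] "aa" (len 2) => palindrome
  [3:5] "cc" (len 2) => palindrome
Longest palindromic substring: "acca" with length 4

4


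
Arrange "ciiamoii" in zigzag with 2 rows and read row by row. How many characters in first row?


Zigzag "ciiamoii" into 2 rows:
Placing characters:
  'c' => row 0
  'i' => row 1
  'i' => row 0
  'a' => row 1
  'm' => row 0
  'o' => row 1
  'i' => row 0
  'i' => row 1
Rows:
  Row 0: "cimi"
  Row 1: "iaoi"
First row length: 4

4


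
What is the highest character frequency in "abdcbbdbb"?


Input: abdcbbdbb
Character counts:
  'a': 1
  'b': 5
  'c': 1
  'd': 2
Maximum frequency: 5

5


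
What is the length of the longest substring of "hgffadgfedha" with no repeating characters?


Input: "hgffadgfedha"
Sliding window (track last position of each char):
  Position 0 ('h'): window [0,0] length 1 -- new best
  Position 1 ('g'): window [0,1] length 2 -- new best
  Position 2 ('f'): window [0,2] length 3 -- new best
  Position 3 ('f'): repeat (last at 2), move window start to 3
  Position 3 ('f'): window [3,3] length 1
  Position 4 ('a'): window [3,4] length 2
  Position 5 ('d'): window [3,5] length 3
  Position 6 ('g'): window [3,6] length 4 -- new best
  Position 7 ('f'): repeat (last at 3), move window start to 4
  Position 7 ('f'): window [4,7] length 4
  Position 8 ('e'): window [4,8] length 5 -- new best
  Position 9 ('d'): repeat (last at 5), move window start to 6
  Position 9 ('d'): window [6,9] length 4
  Position 10 ('h'): window [6,10] length 5
  Position 11 ('a'): window [6,11] length 6 -- new best
Longest substring with no repeats: "gfedha" with length 6

6


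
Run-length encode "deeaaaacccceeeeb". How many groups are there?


Input: deeaaaacccceeeeb
Scanning for consecutive runs:
  Group 1: 'd' x 1 (positions 0-0)
  Group 2: 'e' x 2 (positions 1-2)
  Group 3: 'a' x 4 (positions 3-6)
  Group 4: 'c' x 4 (positions 7-10)
  Group 5: 'e' x 4 (positions 11-14)
  Group 6: 'b' x 1 (positions 15-15)
Total groups: 6

6


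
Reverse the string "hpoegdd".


Input: hpoegdd
Reading characters right to left:
  Position 6: 'd'
  Position 5: 'd'
  Position 4: 'g'
  Position 3: 'e'
  Position 2: 'o'
  Position 1: 'p'
  Position 0: 'h'
Reversed: ddgeoph

ddgeoph


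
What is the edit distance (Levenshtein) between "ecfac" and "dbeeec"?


Computing edit distance: "ecfac" -> "dbeeec"
DP table:
           d    b    e    e    e    c
      0    1    2    3    4    5    6
  e   1    1    2    2    3    4    5
  c   2    2    2    3    3    4    4
  f   3    3    3    3    4    4    5
  a   4    4    4    4    4    5    5
  c   5    5    5    5    5    5    5
Edit distance = dp[5][6] = 5

5


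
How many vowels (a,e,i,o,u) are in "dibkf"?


Input: dibkf
Checking each character:
  'd' at position 0: consonant
  'i' at position 1: vowel (running total: 1)
  'b' at position 2: consonant
  'k' at position 3: consonant
  'f' at position 4: consonant
Total vowels: 1

1


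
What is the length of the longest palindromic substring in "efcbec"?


Input: "efcbec"
Checking substrings for palindromes:
  No multi-char palindromic substrings found
Longest palindromic substring: "e" with length 1

1


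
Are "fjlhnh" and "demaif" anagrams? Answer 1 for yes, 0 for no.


Strings: "fjlhnh", "demaif"
Sorted first:  fhhjln
Sorted second: adefim
Differ at position 0: 'f' vs 'a' => not anagrams

0


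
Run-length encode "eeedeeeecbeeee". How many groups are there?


Input: eeedeeeecbeeee
Scanning for consecutive runs:
  Group 1: 'e' x 3 (positions 0-2)
  Group 2: 'd' x 1 (positions 3-3)
  Group 3: 'e' x 4 (positions 4-7)
  Group 4: 'c' x 1 (positions 8-8)
  Group 5: 'b' x 1 (positions 9-9)
  Group 6: 'e' x 4 (positions 10-13)
Total groups: 6

6


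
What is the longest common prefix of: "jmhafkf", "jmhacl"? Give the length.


Words: jmhafkf, jmhacl
  Position 0: all 'j' => match
  Position 1: all 'm' => match
  Position 2: all 'h' => match
  Position 3: all 'a' => match
  Position 4: ('f', 'c') => mismatch, stop
LCP = "jmha" (length 4)

4


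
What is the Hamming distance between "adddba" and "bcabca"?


Comparing "adddba" and "bcabca" position by position:
  Position 0: 'a' vs 'b' => differ
  Position 1: 'd' vs 'c' => differ
  Position 2: 'd' vs 'a' => differ
  Position 3: 'd' vs 'b' => differ
  Position 4: 'b' vs 'c' => differ
  Position 5: 'a' vs 'a' => same
Total differences (Hamming distance): 5

5


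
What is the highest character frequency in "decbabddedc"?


Input: decbabddedc
Character counts:
  'a': 1
  'b': 2
  'c': 2
  'd': 4
  'e': 2
Maximum frequency: 4

4


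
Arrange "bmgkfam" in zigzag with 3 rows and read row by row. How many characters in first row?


Zigzag "bmgkfam" into 3 rows:
Placing characters:
  'b' => row 0
  'm' => row 1
  'g' => row 2
  'k' => row 1
  'f' => row 0
  'a' => row 1
  'm' => row 2
Rows:
  Row 0: "bf"
  Row 1: "mka"
  Row 2: "gm"
First row length: 2

2


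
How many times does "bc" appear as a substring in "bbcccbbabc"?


Searching for "bc" in "bbcccbbabc"
Scanning each position:
  Position 0: "bb" => no
  Position 1: "bc" => MATCH
  Position 2: "cc" => no
  Position 3: "cc" => no
  Position 4: "cb" => no
  Position 5: "bb" => no
  Position 6: "ba" => no
  Position 7: "ab" => no
  Position 8: "bc" => MATCH
Total occurrences: 2

2


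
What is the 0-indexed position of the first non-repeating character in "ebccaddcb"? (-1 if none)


Input: ebccaddcb
Character frequencies:
  'a': 1
  'b': 2
  'c': 3
  'd': 2
  'e': 1
Scanning left to right for freq == 1:
  Position 0 ('e'): unique! => answer = 0

0


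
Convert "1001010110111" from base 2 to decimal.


Input: "1001010110111" in base 2
Positional expansion:
  Digit '1' (value 1) x 2^12 = 4096
  Digit '0' (value 0) x 2^11 = 0
  Digit '0' (value 0) x 2^10 = 0
  Digit '1' (value 1) x 2^9 = 512
  Digit '0' (value 0) x 2^8 = 0
  Digit '1' (value 1) x 2^7 = 128
  Digit '0' (value 0) x 2^6 = 0
  Digit '1' (value 1) x 2^5 = 32
  Digit '1' (value 1) x 2^4 = 16
  Digit '0' (value 0) x 2^3 = 0
  Digit '1' (value 1) x 2^2 = 4
  Digit '1' (value 1) x 2^1 = 2
  Digit '1' (value 1) x 2^0 = 1
Sum = 4791

4791


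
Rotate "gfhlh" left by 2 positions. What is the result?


Input: "gfhlh", rotate left by 2
First 2 characters: "gf"
Remaining characters: "hlh"
Concatenate remaining + first: "hlh" + "gf" = "hlhgf"

hlhgf


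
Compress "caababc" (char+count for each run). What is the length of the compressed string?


Input: caababc
Runs:
  'c' x 1 => "c1"
  'a' x 2 => "a2"
  'b' x 1 => "b1"
  'a' x 1 => "a1"
  'b' x 1 => "b1"
  'c' x 1 => "c1"
Compressed: "c1a2b1a1b1c1"
Compressed length: 12

12
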